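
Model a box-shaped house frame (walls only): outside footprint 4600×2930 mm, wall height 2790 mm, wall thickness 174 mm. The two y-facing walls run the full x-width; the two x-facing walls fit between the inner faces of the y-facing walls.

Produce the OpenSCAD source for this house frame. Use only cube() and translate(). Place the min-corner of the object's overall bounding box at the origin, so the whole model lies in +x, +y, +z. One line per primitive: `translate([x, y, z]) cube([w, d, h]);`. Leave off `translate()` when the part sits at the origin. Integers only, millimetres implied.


cube([4600, 174, 2790]);
translate([0, 2756, 0]) cube([4600, 174, 2790]);
translate([0, 174, 0]) cube([174, 2582, 2790]);
translate([4426, 174, 0]) cube([174, 2582, 2790]);


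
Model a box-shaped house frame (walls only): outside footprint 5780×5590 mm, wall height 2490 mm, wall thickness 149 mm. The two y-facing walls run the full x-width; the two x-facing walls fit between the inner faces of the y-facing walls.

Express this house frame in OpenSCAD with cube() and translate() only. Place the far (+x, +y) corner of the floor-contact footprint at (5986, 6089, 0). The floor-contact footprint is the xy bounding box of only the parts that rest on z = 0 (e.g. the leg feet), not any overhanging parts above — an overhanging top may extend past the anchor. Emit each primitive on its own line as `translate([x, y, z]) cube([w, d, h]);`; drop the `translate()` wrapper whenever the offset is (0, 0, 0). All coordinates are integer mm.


translate([206, 499, 0]) cube([5780, 149, 2490]);
translate([206, 5940, 0]) cube([5780, 149, 2490]);
translate([206, 648, 0]) cube([149, 5292, 2490]);
translate([5837, 648, 0]) cube([149, 5292, 2490]);


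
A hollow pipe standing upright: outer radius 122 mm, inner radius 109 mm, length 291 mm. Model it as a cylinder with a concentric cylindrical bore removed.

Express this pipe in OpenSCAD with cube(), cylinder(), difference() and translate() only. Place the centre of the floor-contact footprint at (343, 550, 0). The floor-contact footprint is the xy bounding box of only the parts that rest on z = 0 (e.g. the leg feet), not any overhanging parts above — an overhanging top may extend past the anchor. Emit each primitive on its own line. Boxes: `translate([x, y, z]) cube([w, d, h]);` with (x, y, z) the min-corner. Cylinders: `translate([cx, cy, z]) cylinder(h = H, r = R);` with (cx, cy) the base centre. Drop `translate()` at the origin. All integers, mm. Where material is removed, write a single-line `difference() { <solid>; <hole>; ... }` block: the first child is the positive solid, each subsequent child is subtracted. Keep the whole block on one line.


difference() { translate([343, 550, 0]) cylinder(h = 291, r = 122); translate([343, 550, 0]) cylinder(h = 291, r = 109); }


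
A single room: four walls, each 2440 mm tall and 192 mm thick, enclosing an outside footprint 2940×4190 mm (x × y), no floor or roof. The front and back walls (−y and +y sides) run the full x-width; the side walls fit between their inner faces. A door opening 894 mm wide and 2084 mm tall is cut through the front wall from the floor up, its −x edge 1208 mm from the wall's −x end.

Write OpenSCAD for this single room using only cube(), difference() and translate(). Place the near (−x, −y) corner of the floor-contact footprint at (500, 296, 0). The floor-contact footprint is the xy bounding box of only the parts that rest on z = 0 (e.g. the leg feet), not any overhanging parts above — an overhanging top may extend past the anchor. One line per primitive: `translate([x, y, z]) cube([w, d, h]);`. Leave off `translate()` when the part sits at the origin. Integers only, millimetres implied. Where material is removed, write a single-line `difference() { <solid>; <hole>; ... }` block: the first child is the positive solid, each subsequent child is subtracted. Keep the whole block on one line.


difference() { translate([500, 296, 0]) cube([2940, 192, 2440]); translate([1708, 296, 0]) cube([894, 192, 2084]); }
translate([500, 4294, 0]) cube([2940, 192, 2440]);
translate([500, 488, 0]) cube([192, 3806, 2440]);
translate([3248, 488, 0]) cube([192, 3806, 2440]);


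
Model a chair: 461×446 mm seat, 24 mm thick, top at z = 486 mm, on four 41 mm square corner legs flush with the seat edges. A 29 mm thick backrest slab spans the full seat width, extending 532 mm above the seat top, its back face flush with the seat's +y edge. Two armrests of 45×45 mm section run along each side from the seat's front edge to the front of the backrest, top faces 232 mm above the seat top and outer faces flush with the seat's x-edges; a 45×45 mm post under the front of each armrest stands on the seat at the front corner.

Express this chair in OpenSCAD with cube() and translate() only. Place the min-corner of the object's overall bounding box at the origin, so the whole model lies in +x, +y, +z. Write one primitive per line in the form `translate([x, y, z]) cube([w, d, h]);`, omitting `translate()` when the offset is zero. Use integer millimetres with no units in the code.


// leg_h = 486 - 24 = 462
// arm post h = 232 - 45 = 187
translate([0, 0, 462]) cube([461, 446, 24]);
cube([41, 41, 462]);
translate([420, 0, 0]) cube([41, 41, 462]);
translate([0, 405, 0]) cube([41, 41, 462]);
translate([420, 405, 0]) cube([41, 41, 462]);
translate([0, 417, 486]) cube([461, 29, 532]);
translate([0, 0, 673]) cube([45, 417, 45]);
translate([416, 0, 673]) cube([45, 417, 45]);
translate([0, 0, 486]) cube([45, 45, 187]);
translate([416, 0, 486]) cube([45, 45, 187]);


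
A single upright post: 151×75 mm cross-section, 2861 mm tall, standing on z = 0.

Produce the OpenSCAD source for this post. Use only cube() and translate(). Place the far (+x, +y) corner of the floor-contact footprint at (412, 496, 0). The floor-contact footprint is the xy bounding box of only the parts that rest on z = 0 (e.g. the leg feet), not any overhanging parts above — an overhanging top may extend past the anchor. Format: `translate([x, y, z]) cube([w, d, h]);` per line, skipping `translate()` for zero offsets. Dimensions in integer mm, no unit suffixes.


translate([261, 421, 0]) cube([151, 75, 2861]);


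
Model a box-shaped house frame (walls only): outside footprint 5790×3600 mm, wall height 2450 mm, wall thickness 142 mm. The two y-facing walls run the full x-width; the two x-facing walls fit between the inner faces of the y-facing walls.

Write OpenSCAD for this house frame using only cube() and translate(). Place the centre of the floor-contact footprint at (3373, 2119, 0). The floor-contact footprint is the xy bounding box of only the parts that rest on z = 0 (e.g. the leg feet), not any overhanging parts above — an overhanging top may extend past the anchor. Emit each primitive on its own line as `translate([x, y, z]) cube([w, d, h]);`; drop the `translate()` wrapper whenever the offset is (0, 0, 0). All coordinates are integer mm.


translate([478, 319, 0]) cube([5790, 142, 2450]);
translate([478, 3777, 0]) cube([5790, 142, 2450]);
translate([478, 461, 0]) cube([142, 3316, 2450]);
translate([6126, 461, 0]) cube([142, 3316, 2450]);


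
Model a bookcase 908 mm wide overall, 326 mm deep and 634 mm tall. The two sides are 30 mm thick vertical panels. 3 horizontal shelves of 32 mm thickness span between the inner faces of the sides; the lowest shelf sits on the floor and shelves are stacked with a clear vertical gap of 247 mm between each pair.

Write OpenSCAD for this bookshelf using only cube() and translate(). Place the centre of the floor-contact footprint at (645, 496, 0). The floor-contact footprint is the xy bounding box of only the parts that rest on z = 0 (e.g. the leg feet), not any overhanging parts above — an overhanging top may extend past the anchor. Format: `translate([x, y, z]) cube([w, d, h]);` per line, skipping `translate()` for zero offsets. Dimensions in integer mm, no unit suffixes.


translate([191, 333, 0]) cube([30, 326, 634]);
translate([1069, 333, 0]) cube([30, 326, 634]);
translate([221, 333, 0]) cube([848, 326, 32]);
translate([221, 333, 279]) cube([848, 326, 32]);
translate([221, 333, 558]) cube([848, 326, 32]);


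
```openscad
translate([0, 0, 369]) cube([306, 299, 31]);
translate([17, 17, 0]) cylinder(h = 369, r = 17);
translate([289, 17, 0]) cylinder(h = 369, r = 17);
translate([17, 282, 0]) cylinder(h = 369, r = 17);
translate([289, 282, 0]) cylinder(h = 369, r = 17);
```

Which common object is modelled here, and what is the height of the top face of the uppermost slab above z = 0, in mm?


A stool. The seat height is 400 mm.

A 306×299×31 slab at z = 369 on four corner cylinders — a stool. The seat top is 369 + 31 = 400 mm.


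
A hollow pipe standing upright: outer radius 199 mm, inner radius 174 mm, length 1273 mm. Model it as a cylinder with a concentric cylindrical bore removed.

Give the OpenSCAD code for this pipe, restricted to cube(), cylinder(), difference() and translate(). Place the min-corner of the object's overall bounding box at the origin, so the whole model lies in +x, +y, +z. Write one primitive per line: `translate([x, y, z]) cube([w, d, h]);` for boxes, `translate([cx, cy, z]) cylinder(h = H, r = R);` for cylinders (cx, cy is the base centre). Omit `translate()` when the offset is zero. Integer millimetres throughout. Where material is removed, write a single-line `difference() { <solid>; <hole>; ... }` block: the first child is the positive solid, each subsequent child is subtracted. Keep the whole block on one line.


difference() { translate([199, 199, 0]) cylinder(h = 1273, r = 199); translate([199, 199, 0]) cylinder(h = 1273, r = 174); }


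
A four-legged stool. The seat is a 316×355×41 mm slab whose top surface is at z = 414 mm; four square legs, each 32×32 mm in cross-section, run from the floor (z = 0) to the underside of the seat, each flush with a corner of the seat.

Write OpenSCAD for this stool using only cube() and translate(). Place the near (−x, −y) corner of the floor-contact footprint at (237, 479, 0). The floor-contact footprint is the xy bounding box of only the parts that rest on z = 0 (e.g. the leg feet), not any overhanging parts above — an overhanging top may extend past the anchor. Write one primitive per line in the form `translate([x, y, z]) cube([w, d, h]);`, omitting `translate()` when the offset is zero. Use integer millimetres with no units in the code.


// leg_h = 414 - 41 = 373
translate([237, 479, 373]) cube([316, 355, 41]);
translate([237, 479, 0]) cube([32, 32, 373]);
translate([521, 479, 0]) cube([32, 32, 373]);
translate([237, 802, 0]) cube([32, 32, 373]);
translate([521, 802, 0]) cube([32, 32, 373]);


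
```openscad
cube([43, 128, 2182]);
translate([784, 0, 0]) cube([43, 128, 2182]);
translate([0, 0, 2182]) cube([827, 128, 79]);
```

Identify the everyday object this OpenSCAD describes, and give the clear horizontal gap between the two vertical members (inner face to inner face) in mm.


A door frame. The clear opening width is 741 mm.

Two 2182 mm tall posts with a header on top — a door frame. The left jamb is 43 mm wide at x = 0; the right jamb starts at x = 784. The clear opening is 784 − 43 = 741 mm.


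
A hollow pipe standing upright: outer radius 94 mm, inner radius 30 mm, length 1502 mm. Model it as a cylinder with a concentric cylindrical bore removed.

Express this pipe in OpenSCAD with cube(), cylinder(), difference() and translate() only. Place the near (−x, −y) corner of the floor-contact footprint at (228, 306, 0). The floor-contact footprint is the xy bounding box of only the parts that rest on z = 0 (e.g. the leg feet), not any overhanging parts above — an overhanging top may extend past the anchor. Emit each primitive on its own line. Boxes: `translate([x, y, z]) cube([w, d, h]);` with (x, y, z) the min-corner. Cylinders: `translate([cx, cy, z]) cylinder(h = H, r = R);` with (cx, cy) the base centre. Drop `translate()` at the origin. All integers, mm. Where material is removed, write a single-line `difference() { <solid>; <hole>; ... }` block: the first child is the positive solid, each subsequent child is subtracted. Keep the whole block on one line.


difference() { translate([322, 400, 0]) cylinder(h = 1502, r = 94); translate([322, 400, 0]) cylinder(h = 1502, r = 30); }


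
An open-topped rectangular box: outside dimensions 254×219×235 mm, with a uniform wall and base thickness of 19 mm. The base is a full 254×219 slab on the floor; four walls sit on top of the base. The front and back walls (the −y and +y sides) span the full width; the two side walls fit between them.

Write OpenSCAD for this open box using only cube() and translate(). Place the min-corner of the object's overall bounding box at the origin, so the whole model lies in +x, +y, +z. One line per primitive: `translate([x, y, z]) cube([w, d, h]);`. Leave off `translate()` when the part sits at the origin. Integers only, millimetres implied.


cube([254, 219, 19]);
translate([0, 0, 19]) cube([254, 19, 216]);
translate([0, 200, 19]) cube([254, 19, 216]);
translate([0, 19, 19]) cube([19, 181, 216]);
translate([235, 19, 19]) cube([19, 181, 216]);


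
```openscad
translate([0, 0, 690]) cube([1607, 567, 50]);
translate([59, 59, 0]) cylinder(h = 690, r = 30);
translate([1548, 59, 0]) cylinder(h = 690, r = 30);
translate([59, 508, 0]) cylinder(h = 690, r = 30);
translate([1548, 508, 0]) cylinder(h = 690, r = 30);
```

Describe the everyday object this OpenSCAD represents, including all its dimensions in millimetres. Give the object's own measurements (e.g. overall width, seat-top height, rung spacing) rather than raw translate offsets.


A rectangular dining table. The top is 1607×567×50 mm with its upper surface at z = 740 mm. It stands on four round legs of 60 mm diameter, each leg's bounding box inset 29 mm from the nearest pair of top edges, running from the floor to the underside of the top.


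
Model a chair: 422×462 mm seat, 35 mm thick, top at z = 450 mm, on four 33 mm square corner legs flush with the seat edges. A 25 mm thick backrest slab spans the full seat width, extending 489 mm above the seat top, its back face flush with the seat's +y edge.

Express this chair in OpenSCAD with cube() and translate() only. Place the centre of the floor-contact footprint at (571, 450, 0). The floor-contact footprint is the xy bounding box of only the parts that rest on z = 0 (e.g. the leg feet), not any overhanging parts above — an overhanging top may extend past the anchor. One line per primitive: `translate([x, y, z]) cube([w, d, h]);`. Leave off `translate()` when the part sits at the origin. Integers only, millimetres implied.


translate([360, 219, 415]) cube([422, 462, 35]);
translate([360, 219, 0]) cube([33, 33, 415]);
translate([749, 219, 0]) cube([33, 33, 415]);
translate([360, 648, 0]) cube([33, 33, 415]);
translate([749, 648, 0]) cube([33, 33, 415]);
translate([360, 656, 450]) cube([422, 25, 489]);


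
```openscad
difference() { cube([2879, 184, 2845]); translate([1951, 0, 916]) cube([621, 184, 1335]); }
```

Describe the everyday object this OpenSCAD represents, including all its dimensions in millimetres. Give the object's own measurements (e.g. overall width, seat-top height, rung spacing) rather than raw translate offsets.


A wall 2879 mm long (x), 184 mm thick (y), 2845 mm tall, with a rectangular window opening cut through it. The opening is 621 mm wide and 1335 mm tall; its sill is at z = 916 mm and its near (−x) edge is 1951 mm from the wall's −x end. The opening passes through the full wall thickness.


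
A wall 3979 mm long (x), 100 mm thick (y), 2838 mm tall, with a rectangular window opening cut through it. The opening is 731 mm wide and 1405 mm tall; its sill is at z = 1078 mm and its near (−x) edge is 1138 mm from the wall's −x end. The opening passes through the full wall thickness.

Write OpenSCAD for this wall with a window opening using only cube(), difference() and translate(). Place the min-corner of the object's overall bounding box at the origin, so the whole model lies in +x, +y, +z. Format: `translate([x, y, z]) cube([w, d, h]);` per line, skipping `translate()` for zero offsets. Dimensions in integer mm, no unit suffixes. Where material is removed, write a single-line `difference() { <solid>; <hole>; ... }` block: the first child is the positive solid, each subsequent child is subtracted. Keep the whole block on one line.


difference() { cube([3979, 100, 2838]); translate([1138, 0, 1078]) cube([731, 100, 1405]); }


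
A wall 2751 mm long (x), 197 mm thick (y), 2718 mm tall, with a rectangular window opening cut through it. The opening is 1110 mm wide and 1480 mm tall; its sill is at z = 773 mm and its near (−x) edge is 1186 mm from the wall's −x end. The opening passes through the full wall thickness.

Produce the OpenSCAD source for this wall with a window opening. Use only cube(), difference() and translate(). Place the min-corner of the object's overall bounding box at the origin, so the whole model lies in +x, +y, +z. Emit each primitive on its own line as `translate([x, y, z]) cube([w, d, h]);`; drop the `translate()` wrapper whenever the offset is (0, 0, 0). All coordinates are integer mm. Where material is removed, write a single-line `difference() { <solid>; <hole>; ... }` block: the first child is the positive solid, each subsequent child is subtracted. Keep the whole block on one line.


difference() { cube([2751, 197, 2718]); translate([1186, 0, 773]) cube([1110, 197, 1480]); }


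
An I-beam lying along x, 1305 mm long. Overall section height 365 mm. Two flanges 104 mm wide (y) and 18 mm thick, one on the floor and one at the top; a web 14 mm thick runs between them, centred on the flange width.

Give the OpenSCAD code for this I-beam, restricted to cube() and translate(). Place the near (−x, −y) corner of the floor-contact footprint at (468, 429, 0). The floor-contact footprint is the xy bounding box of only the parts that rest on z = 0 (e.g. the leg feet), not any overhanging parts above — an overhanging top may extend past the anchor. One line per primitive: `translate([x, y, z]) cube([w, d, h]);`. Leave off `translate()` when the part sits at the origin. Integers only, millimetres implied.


translate([468, 429, 0]) cube([1305, 104, 18]);
translate([468, 474, 18]) cube([1305, 14, 329]);
translate([468, 429, 347]) cube([1305, 104, 18]);


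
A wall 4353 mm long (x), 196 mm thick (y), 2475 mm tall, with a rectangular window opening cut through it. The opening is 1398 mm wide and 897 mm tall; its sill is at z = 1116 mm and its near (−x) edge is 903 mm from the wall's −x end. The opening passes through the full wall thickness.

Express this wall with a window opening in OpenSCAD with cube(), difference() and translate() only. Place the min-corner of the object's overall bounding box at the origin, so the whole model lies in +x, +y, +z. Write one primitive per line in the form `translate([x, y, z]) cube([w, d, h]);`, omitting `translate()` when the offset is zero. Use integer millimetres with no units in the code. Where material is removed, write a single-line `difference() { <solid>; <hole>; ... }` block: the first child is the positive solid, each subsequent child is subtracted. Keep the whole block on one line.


difference() { cube([4353, 196, 2475]); translate([903, 0, 1116]) cube([1398, 196, 897]); }


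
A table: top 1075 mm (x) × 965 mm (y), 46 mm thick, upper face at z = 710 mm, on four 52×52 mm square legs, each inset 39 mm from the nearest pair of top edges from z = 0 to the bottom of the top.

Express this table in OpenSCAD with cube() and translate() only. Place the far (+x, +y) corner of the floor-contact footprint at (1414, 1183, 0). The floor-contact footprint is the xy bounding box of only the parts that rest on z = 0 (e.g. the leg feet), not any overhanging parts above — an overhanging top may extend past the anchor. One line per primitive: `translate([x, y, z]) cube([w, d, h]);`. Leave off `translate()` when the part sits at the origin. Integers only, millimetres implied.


translate([378, 257, 664]) cube([1075, 965, 46]);
translate([417, 296, 0]) cube([52, 52, 664]);
translate([1362, 296, 0]) cube([52, 52, 664]);
translate([417, 1131, 0]) cube([52, 52, 664]);
translate([1362, 1131, 0]) cube([52, 52, 664]);


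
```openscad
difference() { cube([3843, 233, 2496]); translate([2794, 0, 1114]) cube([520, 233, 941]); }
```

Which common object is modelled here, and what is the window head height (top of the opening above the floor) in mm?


A wall with a window opening. The window head height is 2055 mm.

A wall with a rectangular opening subtracted — a window. Sill at z = 1114, opening 941 mm tall, so the head is at 1114 + 941 = 2055 mm.


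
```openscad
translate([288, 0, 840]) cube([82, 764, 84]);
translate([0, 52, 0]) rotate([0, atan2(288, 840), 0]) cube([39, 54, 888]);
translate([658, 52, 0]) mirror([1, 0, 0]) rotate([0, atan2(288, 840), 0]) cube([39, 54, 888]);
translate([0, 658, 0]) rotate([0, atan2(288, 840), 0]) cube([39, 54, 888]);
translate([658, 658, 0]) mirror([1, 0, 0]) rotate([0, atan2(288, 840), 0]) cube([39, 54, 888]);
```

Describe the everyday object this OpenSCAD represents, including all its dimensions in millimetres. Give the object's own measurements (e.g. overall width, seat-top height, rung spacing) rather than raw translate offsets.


A sawhorse. A 82×764×84 mm beam (x, y, z) sits on two A-frame leg pairs. Each pair is two raked legs of 39×54 mm section (54 mm along y) splaying symmetrically in x. Each leg rises 840 mm vertically over 288 mm of horizontal reach and is 888 mm long along its own axis. Every leg's outer bottom edge rests on the floor and its outer top edge meets a bottom edge of the beam — the left legs (tilting toward +x) meet the beam's −x bottom edge, the right legs (their mirror images, tilting toward −x) meet its +x bottom edge — so the leg tops tuck under the beam, the beam's underside is 840 mm above the floor, and the feet are 658 mm apart outside-to-outside with the beam centred between them. The two leg pairs are set in 52 mm from either end of the beam.


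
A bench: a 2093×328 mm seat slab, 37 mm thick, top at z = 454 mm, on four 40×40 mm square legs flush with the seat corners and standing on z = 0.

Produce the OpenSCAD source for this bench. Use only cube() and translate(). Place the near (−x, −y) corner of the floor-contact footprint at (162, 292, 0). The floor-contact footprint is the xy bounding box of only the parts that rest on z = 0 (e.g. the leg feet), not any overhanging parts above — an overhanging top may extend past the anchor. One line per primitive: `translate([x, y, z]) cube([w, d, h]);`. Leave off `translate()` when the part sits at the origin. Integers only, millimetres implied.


translate([162, 292, 417]) cube([2093, 328, 37]);
translate([162, 292, 0]) cube([40, 40, 417]);
translate([162, 580, 0]) cube([40, 40, 417]);
translate([2215, 292, 0]) cube([40, 40, 417]);
translate([2215, 580, 0]) cube([40, 40, 417]);


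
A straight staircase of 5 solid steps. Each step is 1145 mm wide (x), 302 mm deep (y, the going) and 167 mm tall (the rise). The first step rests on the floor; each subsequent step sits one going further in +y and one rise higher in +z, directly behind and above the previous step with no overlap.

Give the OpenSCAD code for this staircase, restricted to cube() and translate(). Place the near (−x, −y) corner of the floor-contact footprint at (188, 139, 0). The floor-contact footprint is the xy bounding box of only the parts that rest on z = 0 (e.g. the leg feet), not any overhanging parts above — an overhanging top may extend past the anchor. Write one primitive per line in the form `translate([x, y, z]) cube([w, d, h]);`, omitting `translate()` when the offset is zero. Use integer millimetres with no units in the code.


translate([188, 139, 0]) cube([1145, 302, 167]);
translate([188, 441, 167]) cube([1145, 302, 167]);
translate([188, 743, 334]) cube([1145, 302, 167]);
translate([188, 1045, 501]) cube([1145, 302, 167]);
translate([188, 1347, 668]) cube([1145, 302, 167]);


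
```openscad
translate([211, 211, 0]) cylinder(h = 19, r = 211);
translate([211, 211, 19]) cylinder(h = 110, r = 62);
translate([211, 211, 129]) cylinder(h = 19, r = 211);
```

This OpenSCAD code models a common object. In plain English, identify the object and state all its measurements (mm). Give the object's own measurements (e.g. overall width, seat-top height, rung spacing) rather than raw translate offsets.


A spool: two coaxial disc flanges of radius 211 mm and thickness 19 mm, joined by a core cylinder of radius 62 mm and height 110 mm. The lower flange rests on z = 0 and the three cylinders share a vertical axis.


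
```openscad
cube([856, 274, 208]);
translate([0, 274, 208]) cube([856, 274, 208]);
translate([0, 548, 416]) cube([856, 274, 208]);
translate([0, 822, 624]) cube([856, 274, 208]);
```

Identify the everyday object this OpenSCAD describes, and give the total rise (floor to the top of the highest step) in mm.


A staircase. The total rise is 832 mm.

4 identical blocks, each offset up and back from the previous — a staircase. Each step is 208 mm tall and there are 4 of them, so the total rise is 4 × 208 = 832 mm.


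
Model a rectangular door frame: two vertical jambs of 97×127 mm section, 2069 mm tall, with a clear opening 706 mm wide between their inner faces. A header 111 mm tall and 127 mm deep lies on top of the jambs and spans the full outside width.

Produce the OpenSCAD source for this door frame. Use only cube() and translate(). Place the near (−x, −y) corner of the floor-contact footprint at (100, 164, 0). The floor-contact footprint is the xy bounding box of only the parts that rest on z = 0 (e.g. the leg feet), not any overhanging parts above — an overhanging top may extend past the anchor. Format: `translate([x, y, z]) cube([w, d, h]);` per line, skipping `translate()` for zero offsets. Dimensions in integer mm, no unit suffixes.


translate([100, 164, 0]) cube([97, 127, 2069]);
translate([903, 164, 0]) cube([97, 127, 2069]);
translate([100, 164, 2069]) cube([900, 127, 111]);


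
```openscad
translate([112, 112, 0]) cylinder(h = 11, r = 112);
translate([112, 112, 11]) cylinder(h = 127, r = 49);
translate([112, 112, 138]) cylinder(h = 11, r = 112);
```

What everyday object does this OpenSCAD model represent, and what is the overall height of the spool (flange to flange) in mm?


A spool. The overall height is 149 mm.

Three coaxial cylinders, large–small–large — a spool. Two 11 mm flanges and a 127 mm core give 11 + 127 + 11 = 149 mm.


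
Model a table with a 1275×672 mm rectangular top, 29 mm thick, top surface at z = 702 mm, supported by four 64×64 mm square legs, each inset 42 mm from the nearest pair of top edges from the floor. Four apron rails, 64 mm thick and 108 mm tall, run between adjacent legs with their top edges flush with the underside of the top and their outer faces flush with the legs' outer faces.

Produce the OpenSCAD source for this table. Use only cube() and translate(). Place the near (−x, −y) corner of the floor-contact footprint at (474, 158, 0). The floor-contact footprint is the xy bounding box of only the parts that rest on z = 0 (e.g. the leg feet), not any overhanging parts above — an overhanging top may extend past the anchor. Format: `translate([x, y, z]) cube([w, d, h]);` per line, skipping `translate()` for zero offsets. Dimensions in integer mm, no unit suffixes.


translate([432, 116, 673]) cube([1275, 672, 29]);
translate([474, 158, 0]) cube([64, 64, 673]);
translate([1601, 158, 0]) cube([64, 64, 673]);
translate([474, 682, 0]) cube([64, 64, 673]);
translate([1601, 682, 0]) cube([64, 64, 673]);
translate([538, 158, 565]) cube([1063, 64, 108]);
translate([538, 682, 565]) cube([1063, 64, 108]);
translate([474, 222, 565]) cube([64, 460, 108]);
translate([1601, 222, 565]) cube([64, 460, 108]);


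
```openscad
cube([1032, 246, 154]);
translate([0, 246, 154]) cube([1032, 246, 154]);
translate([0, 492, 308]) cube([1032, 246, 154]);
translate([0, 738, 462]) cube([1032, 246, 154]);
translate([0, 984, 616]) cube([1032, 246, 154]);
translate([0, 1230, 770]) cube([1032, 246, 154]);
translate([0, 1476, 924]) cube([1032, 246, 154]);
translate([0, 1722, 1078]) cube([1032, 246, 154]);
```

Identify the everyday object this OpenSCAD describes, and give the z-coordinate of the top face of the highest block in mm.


A staircase. The total rise is 1232 mm.

8 identical blocks, each offset up and back from the previous — a staircase. Each step is 154 mm tall and there are 8 of them, so the total rise is 8 × 154 = 1232 mm.


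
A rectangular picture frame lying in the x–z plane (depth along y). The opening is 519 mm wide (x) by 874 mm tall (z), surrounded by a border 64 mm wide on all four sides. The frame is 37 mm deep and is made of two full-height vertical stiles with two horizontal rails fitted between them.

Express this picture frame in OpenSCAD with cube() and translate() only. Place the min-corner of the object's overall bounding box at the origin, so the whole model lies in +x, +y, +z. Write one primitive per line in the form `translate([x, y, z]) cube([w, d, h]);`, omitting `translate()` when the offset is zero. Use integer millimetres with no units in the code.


cube([64, 37, 1002]);
translate([583, 0, 0]) cube([64, 37, 1002]);
translate([64, 0, 0]) cube([519, 37, 64]);
translate([64, 0, 938]) cube([519, 37, 64]);


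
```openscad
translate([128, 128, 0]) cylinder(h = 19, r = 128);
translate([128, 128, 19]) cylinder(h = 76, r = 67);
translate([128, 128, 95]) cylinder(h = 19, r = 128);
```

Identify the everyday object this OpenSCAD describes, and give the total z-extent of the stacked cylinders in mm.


A spool. The overall height is 114 mm.

Three coaxial cylinders, large–small–large — a spool. Two 19 mm flanges and a 76 mm core give 19 + 76 + 19 = 114 mm.


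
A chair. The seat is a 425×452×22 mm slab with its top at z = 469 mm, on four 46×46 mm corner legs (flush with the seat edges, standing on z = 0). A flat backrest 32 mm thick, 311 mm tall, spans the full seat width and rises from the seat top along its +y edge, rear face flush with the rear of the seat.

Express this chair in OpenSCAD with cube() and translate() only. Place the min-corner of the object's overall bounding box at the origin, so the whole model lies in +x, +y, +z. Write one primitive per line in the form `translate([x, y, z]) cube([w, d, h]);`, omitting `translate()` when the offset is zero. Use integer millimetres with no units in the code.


// leg_h = 469 - 22 = 447
translate([0, 0, 447]) cube([425, 452, 22]);
cube([46, 46, 447]);
translate([379, 0, 0]) cube([46, 46, 447]);
translate([0, 406, 0]) cube([46, 46, 447]);
translate([379, 406, 0]) cube([46, 46, 447]);
translate([0, 420, 469]) cube([425, 32, 311]);


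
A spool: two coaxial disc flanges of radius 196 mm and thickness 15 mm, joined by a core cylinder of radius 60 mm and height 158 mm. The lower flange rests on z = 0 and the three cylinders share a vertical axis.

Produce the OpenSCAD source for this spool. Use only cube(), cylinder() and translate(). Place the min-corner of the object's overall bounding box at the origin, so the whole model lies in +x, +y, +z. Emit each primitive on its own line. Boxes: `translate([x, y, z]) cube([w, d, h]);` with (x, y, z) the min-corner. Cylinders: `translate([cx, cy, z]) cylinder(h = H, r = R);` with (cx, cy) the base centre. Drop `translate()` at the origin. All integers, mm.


translate([196, 196, 0]) cylinder(h = 15, r = 196);
translate([196, 196, 15]) cylinder(h = 158, r = 60);
translate([196, 196, 173]) cylinder(h = 15, r = 196);


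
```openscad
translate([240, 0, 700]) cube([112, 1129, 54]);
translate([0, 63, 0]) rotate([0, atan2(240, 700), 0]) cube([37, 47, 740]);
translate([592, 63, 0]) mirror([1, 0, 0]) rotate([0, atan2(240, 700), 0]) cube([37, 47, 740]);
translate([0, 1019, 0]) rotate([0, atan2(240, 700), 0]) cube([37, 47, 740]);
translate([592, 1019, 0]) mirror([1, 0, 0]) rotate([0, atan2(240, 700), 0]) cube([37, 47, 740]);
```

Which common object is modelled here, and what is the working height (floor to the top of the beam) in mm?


A sawhorse. The overall height is 754 mm.

A beam across two mirrored pairs of raked legs — a sawhorse. The beam's underside is at z = 700 (matching the legs' vertical rise in atan2(240, 700)) and the beam is 54 mm tall, so its top is at 700 + 54 = 754 mm. The raked legs top out at the beam's underside, so that is the highest point.


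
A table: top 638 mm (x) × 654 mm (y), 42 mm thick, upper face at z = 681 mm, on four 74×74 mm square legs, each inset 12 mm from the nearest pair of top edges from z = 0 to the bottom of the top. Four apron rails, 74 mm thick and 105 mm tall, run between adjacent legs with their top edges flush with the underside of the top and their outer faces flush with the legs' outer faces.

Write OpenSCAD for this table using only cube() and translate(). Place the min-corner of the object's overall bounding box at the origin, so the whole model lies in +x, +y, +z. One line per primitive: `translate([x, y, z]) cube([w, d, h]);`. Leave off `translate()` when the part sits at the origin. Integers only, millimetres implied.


translate([0, 0, 639]) cube([638, 654, 42]);
translate([12, 12, 0]) cube([74, 74, 639]);
translate([552, 12, 0]) cube([74, 74, 639]);
translate([12, 568, 0]) cube([74, 74, 639]);
translate([552, 568, 0]) cube([74, 74, 639]);
translate([86, 12, 534]) cube([466, 74, 105]);
translate([86, 568, 534]) cube([466, 74, 105]);
translate([12, 86, 534]) cube([74, 482, 105]);
translate([552, 86, 534]) cube([74, 482, 105]);


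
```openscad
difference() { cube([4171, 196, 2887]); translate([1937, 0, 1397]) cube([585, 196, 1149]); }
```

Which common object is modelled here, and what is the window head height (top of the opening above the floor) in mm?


A wall with a window opening. The window head height is 2546 mm.

A wall with a rectangular opening subtracted — a window. Sill at z = 1397, opening 1149 mm tall, so the head is at 1397 + 1149 = 2546 mm.


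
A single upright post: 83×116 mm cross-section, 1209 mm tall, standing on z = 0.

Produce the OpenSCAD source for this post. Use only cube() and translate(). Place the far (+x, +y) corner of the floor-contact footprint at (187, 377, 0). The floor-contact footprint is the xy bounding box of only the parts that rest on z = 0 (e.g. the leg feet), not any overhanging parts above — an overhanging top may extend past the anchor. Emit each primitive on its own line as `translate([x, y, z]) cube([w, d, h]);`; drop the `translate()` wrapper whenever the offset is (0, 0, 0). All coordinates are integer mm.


translate([104, 261, 0]) cube([83, 116, 1209]);


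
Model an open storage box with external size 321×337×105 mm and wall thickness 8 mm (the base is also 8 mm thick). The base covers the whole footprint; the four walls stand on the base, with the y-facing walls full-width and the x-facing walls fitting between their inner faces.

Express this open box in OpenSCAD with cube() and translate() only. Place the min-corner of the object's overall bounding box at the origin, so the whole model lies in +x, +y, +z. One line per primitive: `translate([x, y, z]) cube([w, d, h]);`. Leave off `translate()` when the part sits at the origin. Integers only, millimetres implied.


cube([321, 337, 8]);
translate([0, 0, 8]) cube([321, 8, 97]);
translate([0, 329, 8]) cube([321, 8, 97]);
translate([0, 8, 8]) cube([8, 321, 97]);
translate([313, 8, 8]) cube([8, 321, 97]);


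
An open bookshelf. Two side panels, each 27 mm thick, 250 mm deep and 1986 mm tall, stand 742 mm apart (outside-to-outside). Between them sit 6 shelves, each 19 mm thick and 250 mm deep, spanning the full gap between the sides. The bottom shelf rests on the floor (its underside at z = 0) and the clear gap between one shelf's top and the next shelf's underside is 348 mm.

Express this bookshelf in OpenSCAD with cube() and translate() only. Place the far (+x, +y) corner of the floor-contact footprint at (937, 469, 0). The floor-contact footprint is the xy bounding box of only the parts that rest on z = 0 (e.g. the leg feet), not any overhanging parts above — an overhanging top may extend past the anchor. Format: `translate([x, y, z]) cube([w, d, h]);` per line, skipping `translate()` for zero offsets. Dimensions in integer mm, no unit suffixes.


translate([195, 219, 0]) cube([27, 250, 1986]);
translate([910, 219, 0]) cube([27, 250, 1986]);
translate([222, 219, 0]) cube([688, 250, 19]);
translate([222, 219, 367]) cube([688, 250, 19]);
translate([222, 219, 734]) cube([688, 250, 19]);
translate([222, 219, 1101]) cube([688, 250, 19]);
translate([222, 219, 1468]) cube([688, 250, 19]);
translate([222, 219, 1835]) cube([688, 250, 19]);


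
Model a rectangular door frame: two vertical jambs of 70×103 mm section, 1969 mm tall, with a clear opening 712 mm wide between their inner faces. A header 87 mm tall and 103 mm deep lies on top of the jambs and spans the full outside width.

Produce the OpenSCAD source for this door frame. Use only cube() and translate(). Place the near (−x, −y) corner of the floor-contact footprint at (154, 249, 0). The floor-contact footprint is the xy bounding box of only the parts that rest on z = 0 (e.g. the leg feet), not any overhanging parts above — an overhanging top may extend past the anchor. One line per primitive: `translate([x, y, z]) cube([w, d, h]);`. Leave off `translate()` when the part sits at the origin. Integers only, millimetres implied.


translate([154, 249, 0]) cube([70, 103, 1969]);
translate([936, 249, 0]) cube([70, 103, 1969]);
translate([154, 249, 1969]) cube([852, 103, 87]);


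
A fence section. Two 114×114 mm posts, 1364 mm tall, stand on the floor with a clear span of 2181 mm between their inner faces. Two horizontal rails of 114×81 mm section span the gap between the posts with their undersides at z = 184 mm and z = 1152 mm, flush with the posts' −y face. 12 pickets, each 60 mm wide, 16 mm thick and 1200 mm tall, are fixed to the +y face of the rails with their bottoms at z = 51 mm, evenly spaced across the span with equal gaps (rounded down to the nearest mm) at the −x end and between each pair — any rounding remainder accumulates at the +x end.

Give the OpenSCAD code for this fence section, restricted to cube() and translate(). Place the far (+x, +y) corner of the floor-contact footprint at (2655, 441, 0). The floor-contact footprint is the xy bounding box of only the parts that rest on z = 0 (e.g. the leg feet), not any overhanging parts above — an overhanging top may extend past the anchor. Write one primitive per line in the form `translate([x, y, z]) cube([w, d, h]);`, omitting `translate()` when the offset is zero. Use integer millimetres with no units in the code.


translate([246, 327, 0]) cube([114, 114, 1364]);
translate([2541, 327, 0]) cube([114, 114, 1364]);
translate([360, 327, 184]) cube([2181, 114, 81]);
translate([360, 327, 1152]) cube([2181, 114, 81]);
translate([472, 441, 51]) cube([60, 16, 1200]);
translate([644, 441, 51]) cube([60, 16, 1200]);
translate([816, 441, 51]) cube([60, 16, 1200]);
translate([988, 441, 51]) cube([60, 16, 1200]);
translate([1160, 441, 51]) cube([60, 16, 1200]);
translate([1332, 441, 51]) cube([60, 16, 1200]);
translate([1504, 441, 51]) cube([60, 16, 1200]);
translate([1676, 441, 51]) cube([60, 16, 1200]);
translate([1848, 441, 51]) cube([60, 16, 1200]);
translate([2020, 441, 51]) cube([60, 16, 1200]);
translate([2192, 441, 51]) cube([60, 16, 1200]);
translate([2364, 441, 51]) cube([60, 16, 1200]);


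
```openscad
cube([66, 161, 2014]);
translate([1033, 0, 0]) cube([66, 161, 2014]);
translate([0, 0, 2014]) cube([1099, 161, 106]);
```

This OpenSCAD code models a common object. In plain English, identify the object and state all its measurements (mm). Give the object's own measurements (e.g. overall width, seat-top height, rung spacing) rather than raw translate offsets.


A door frame. The clear opening is 967 mm wide and 2014 mm high. Two 66 mm wide jambs, 161 mm deep, stand either side of the opening from the floor to the top of the opening. A 106 mm thick head sits across the top of both jambs, spanning the full outside width of the frame.
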